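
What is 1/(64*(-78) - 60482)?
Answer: -1/65474 ≈ -1.5273e-5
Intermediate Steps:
1/(64*(-78) - 60482) = 1/(-4992 - 60482) = 1/(-65474) = -1/65474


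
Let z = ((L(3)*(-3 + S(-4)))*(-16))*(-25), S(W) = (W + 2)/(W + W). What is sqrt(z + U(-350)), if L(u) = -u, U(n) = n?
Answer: 5*sqrt(118) ≈ 54.314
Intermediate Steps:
S(W) = (2 + W)/(2*W) (S(W) = (2 + W)/((2*W)) = (2 + W)*(1/(2*W)) = (2 + W)/(2*W))
z = 3300 (z = (((-1*3)*(-3 + (1/2)*(2 - 4)/(-4)))*(-16))*(-25) = (-3*(-3 + (1/2)*(-1/4)*(-2))*(-16))*(-25) = (-3*(-3 + 1/4)*(-16))*(-25) = (-3*(-11/4)*(-16))*(-25) = ((33/4)*(-16))*(-25) = -132*(-25) = 3300)
sqrt(z + U(-350)) = sqrt(3300 - 350) = sqrt(2950) = 5*sqrt(118)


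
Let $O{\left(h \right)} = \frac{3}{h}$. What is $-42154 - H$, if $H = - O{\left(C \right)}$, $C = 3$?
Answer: $-42153$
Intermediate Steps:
$H = -1$ ($H = - \frac{3}{3} = \left(-1\right) 1 = -1$)
$-42154 - H = -42154 - -1 = -42154 + 1 = -42153$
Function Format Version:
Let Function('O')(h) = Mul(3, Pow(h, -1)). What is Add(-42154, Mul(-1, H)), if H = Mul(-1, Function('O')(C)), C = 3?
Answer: -42153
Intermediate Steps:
H = -1 (H = Mul(-1, Mul(3, Pow(3, -1))) = Mul(-1, Mul(3, Rational(1, 3))) = Mul(-1, 1) = -1)
Add(-42154, Mul(-1, H)) = Add(-42154, Mul(-1, -1)) = Add(-42154, 1) = -42153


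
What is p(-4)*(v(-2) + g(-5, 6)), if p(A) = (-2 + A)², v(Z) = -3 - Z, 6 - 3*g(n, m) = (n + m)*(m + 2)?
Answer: -60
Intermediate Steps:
g(n, m) = 2 - (2 + m)*(m + n)/3 (g(n, m) = 2 - (n + m)*(m + 2)/3 = 2 - (m + n)*(2 + m)/3 = 2 - (2 + m)*(m + n)/3)
p(-4)*(v(-2) + g(-5, 6)) = (-2 - 4)²*((-3 - 1*(-2)) + (2 - ⅔*6 - ⅔*(-5) - ⅓*6² - ⅓*6*(-5))) = (-6)²*((-3 + 2) + (2 - 4 + 10/3 - ⅓*36 + 10)) = 36*(-1 + (2 - 4 + 10/3 - 12 + 10)) = 36*(-1 - ⅔) = 36*(-5/3) = -60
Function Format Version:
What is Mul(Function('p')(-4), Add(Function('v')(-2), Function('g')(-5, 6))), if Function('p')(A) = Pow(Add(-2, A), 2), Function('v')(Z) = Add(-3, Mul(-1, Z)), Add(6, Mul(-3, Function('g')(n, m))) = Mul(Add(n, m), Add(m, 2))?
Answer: -60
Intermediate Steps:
Function('g')(n, m) = Add(2, Mul(Rational(-1, 3), Add(2, m), Add(m, n))) (Function('g')(n, m) = Add(2, Mul(Rational(-1, 3), Mul(Add(n, m), Add(m, 2)))) = Add(2, Mul(Rational(-1, 3), Mul(Add(m, n), Add(2, m)))) = Add(2, Mul(Rational(-1, 3), Mul(Add(2, m), Add(m, n)))) = Add(2, Mul(Rational(-1, 3), Add(2, m), Add(m, n))))
Mul(Function('p')(-4), Add(Function('v')(-2), Function('g')(-5, 6))) = Mul(Pow(Add(-2, -4), 2), Add(Add(-3, Mul(-1, -2)), Add(2, Mul(Rational(-2, 3), 6), Mul(Rational(-2, 3), -5), Mul(Rational(-1, 3), Pow(6, 2)), Mul(Rational(-1, 3), 6, -5)))) = Mul(Pow(-6, 2), Add(Add(-3, 2), Add(2, -4, Rational(10, 3), Mul(Rational(-1, 3), 36), 10))) = Mul(36, Add(-1, Add(2, -4, Rational(10, 3), -12, 10))) = Mul(36, Add(-1, Rational(-2, 3))) = Mul(36, Rational(-5, 3)) = -60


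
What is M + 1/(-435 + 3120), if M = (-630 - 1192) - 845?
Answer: -7160894/2685 ≈ -2667.0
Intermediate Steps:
M = -2667 (M = -1822 - 845 = -2667)
M + 1/(-435 + 3120) = -2667 + 1/(-435 + 3120) = -2667 + 1/2685 = -7160894/2685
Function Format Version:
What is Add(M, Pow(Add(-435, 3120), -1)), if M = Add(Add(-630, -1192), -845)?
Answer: Rational(-7160894, 2685) ≈ -2667.0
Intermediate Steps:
M = -2667 (M = Add(-1822, -845) = -2667)
Add(M, Pow(Add(-435, 3120), -1)) = Add(-2667, Pow(Add(-435, 3120), -1)) = Add(-2667, Pow(2685, -1)) = Add(-2667, Rational(1, 2685)) = Rational(-7160894, 2685)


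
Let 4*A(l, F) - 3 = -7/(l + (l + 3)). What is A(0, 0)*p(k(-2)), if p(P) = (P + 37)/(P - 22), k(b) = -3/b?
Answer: -77/246 ≈ -0.31301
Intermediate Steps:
A(l, F) = 3/4 - 7/(4*(3 + 2*l)) (A(l, F) = 3/4 + (-7/(l + (l + 3)))/4 = 3/4 + (-7/(l + (3 + l)))/4 = 3/4 + (-7/(3 + 2*l))/4 = 3/4 - 7/(4*(3 + 2*l)))
p(P) = (37 + P)/(-22 + P)
A(0, 0)*p(k(-2)) = ((1 + 3*0)/(2*(3 + 2*0)))*((37 - 3/(-2))/(-22 - 3/(-2))) = ((1 + 0)/(2*(3 + 0)))*((37 - 3*(-1/2))/(-22 - 3*(-1/2))) = ((1/2)*1/3)*((37 + 3/2)/(-22 + 3/2)) = ((1/2)*(1/3)*1)*((77/2)/(-41/2)) = (-2/41*77/2)/6 = (1/6)*(-77/41) = -77/246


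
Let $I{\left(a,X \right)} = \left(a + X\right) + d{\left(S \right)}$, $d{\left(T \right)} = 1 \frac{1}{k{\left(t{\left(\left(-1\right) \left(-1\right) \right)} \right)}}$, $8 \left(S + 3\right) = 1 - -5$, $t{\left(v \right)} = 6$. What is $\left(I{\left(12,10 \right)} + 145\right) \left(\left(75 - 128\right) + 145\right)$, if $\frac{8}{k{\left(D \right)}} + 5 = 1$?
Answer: $15318$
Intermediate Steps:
$k{\left(D \right)} = -2$ ($k{\left(D \right)} = \frac{8}{-5 + 1} = \frac{8}{-4} = 8 \left(- \frac{1}{4}\right) = -2$)
$S = - \frac{9}{4}$ ($S = -3 + \frac{1 - -5}{8} = -3 + \frac{1 + 5}{8} = -3 + \frac{1}{8} \cdot 6 = -3 + \frac{3}{4} = - \frac{9}{4} \approx -2.25$)
$d{\left(T \right)} = - \frac{1}{2}$ ($d{\left(T \right)} = 1 \frac{1}{-2} = 1 \left(- \frac{1}{2}\right) = - \frac{1}{2}$)
$I{\left(a,X \right)} = - \frac{1}{2} + X + a$ ($I{\left(a,X \right)} = \left(a + X\right) - \frac{1}{2} = \left(X + a\right) - \frac{1}{2} = - \frac{1}{2} + X + a$)
$\left(I{\left(12,10 \right)} + 145\right) \left(\left(75 - 128\right) + 145\right) = \left(\left(- \frac{1}{2} + 10 + 12\right) + 145\right) \left(\left(75 - 128\right) + 145\right) = \left(\frac{43}{2} + 145\right) \left(-53 + 145\right) = \frac{333}{2} \cdot 92 = 15318$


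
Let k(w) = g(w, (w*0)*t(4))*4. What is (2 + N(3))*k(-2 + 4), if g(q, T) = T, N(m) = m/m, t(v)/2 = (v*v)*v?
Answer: 0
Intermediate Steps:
t(v) = 2*v³ (t(v) = 2*((v*v)*v) = 2*(v²*v) = 2*v³)
N(m) = 1
k(w) = 0 (k(w) = ((w*0)*(2*4³))*4 = (0*(2*64))*4 = (0*128)*4 = 0*4 = 0)
(2 + N(3))*k(-2 + 4) = (2 + 1)*0 = 3*0 = 0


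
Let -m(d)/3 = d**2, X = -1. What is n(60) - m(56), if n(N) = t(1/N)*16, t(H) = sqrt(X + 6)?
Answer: 9408 + 16*sqrt(5) ≈ 9443.8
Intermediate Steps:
m(d) = -3*d**2
t(H) = sqrt(5) (t(H) = sqrt(-1 + 6) = sqrt(5))
n(N) = 16*sqrt(5) (n(N) = sqrt(5)*16 = 16*sqrt(5))
n(60) - m(56) = 16*sqrt(5) - (-3)*56**2 = 16*sqrt(5) - (-3)*3136 = 16*sqrt(5) - 1*(-9408) = 16*sqrt(5) + 9408 = 9408 + 16*sqrt(5)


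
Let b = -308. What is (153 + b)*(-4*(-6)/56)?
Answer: -465/7 ≈ -66.429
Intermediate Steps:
(153 + b)*(-4*(-6)/56) = (153 - 308)*(-4*(-6)/56) = -3720/56 = -155*3/7 = -465/7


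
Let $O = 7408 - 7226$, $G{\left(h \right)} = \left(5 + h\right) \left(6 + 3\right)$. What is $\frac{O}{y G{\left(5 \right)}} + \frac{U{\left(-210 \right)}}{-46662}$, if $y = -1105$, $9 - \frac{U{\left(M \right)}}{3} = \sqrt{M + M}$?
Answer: $- \frac{143303}{59494050} + \frac{i \sqrt{105}}{7777} \approx -0.0024087 + 0.0013176 i$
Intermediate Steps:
$U{\left(M \right)} = 27 - 3 \sqrt{2} \sqrt{M}$ ($U{\left(M \right)} = 27 - 3 \sqrt{M + M} = 27 - 3 \sqrt{2 M} = 27 - 3 \sqrt{2} \sqrt{M}$)
$G{\left(h \right)} = 45 + 9 h$ ($G{\left(h \right)} = \left(5 + h\right) 9 = 45 + 9 h$)
$O = 182$
$\frac{O}{y G{\left(5 \right)}} + \frac{U{\left(-210 \right)}}{-46662} = \frac{182}{\left(-1105\right) \left(45 + 9 \cdot 5\right)} + \frac{27 - 3 \sqrt{2} \sqrt{-210}}{-46662} = \frac{182}{\left(-1105\right) \left(45 + 45\right)} + \left(27 - 3 \sqrt{2} i \sqrt{210}\right) \left(- \frac{1}{46662}\right) = \frac{182}{\left(-1105\right) 90} + \left(27 - 6 i \sqrt{105}\right) \left(- \frac{1}{46662}\right) = \frac{182}{-99450} - \left(\frac{9}{15554} - \frac{i \sqrt{105}}{7777}\right) = 182 \left(- \frac{1}{99450}\right) - \left(\frac{9}{15554} - \frac{i \sqrt{105}}{7777}\right) = - \frac{7}{3825} - \left(\frac{9}{15554} - \frac{i \sqrt{105}}{7777}\right) = - \frac{143303}{59494050} + \frac{i \sqrt{105}}{7777}$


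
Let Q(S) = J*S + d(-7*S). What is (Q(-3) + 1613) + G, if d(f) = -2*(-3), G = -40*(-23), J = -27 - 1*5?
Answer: 2635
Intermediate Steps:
J = -32 (J = -27 - 5 = -32)
G = 920
d(f) = 6
Q(S) = 6 - 32*S (Q(S) = -32*S + 6 = 6 - 32*S)
(Q(-3) + 1613) + G = ((6 - 32*(-3)) + 1613) + 920 = ((6 + 96) + 1613) + 920 = (102 + 1613) + 920 = 1715 + 920 = 2635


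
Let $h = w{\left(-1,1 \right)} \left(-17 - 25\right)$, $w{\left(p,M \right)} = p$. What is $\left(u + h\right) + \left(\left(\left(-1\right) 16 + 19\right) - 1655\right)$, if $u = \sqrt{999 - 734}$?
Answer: $-1610 + \sqrt{265} \approx -1593.7$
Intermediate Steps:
$h = 42$ ($h = - (-17 - 25) = \left(-1\right) \left(-42\right) = 42$)
$u = \sqrt{265} \approx 16.279$
$\left(u + h\right) + \left(\left(\left(-1\right) 16 + 19\right) - 1655\right) = \left(\sqrt{265} + 42\right) + \left(\left(\left(-1\right) 16 + 19\right) - 1655\right) = \left(42 + \sqrt{265}\right) + \left(\left(-16 + 19\right) - 1655\right) = \left(42 + \sqrt{265}\right) + \left(3 - 1655\right) = \left(42 + \sqrt{265}\right) - 1652 = -1610 + \sqrt{265}$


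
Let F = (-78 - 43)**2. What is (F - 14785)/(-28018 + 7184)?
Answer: 72/10417 ≈ 0.0069118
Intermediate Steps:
F = 14641 (F = (-121)**2 = 14641)
(F - 14785)/(-28018 + 7184) = (14641 - 14785)/(-28018 + 7184) = -144/(-20834) = -144*(-1/20834) = 72/10417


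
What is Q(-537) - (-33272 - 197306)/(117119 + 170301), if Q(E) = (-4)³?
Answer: -9082151/143710 ≈ -63.198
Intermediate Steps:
Q(E) = -64
Q(-537) - (-33272 - 197306)/(117119 + 170301) = -64 - (-33272 - 197306)/(117119 + 170301) = -64 - (-230578)/287420 = -64 - 1*(-115289/143710) = -64 + 115289/143710 = -9082151/143710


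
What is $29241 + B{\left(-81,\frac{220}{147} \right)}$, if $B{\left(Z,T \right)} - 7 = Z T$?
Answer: $\frac{1427212}{49} \approx 29127.0$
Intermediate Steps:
$B{\left(Z,T \right)} = 7 + T Z$ ($B{\left(Z,T \right)} = 7 + Z T = 7 + T Z$)
$29241 + B{\left(-81,\frac{220}{147} \right)} = 29241 + \left(7 + \frac{220}{147} \left(-81\right)\right) = 29241 + \left(7 - \frac{5940}{49}\right) = 29241 - \frac{5597}{49} = \frac{1427212}{49}$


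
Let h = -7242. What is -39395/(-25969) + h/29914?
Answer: 495197266/388418333 ≈ 1.2749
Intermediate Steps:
-39395/(-25969) + h/29914 = -39395/(-25969) - 7242/29914 = -39395*(-1/25969) - 7242*1/29914 = 39395/25969 - 3621/14957 = 495197266/388418333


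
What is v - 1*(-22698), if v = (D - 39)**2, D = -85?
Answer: 38074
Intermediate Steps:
v = 15376 (v = (-85 - 39)**2 = (-124)**2 = 15376)
v - 1*(-22698) = 15376 - 1*(-22698) = 15376 + 22698 = 38074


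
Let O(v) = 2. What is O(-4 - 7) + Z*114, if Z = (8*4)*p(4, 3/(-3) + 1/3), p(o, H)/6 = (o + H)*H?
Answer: -48638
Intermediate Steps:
p(o, H) = 6*H*(H + o) (p(o, H) = 6*((o + H)*H) = 6*((H + o)*H) = 6*(H*(H + o)) = 6*H*(H + o))
Z = -1280/3 (Z = (8*4)*(6*(3/(-3) + 1/3)*((3/(-3) + 1/3) + 4)) = 32*(6*(3*(-⅓) + 1*(⅓))*((3*(-⅓) + 1*(⅓)) + 4)) = 32*(6*(-1 + ⅓)*((-1 + ⅓) + 4)) = 32*(6*(-⅔)*(-⅔ + 4)) = 32*(6*(-⅔)*(10/3)) = 32*(-40/3) = -1280/3 ≈ -426.67)
O(-4 - 7) + Z*114 = 2 - 1280/3*114 = 2 - 48640 = -48638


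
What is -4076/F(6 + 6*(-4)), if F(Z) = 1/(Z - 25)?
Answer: 175268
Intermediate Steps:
F(Z) = 1/(-25 + Z)
-4076/F(6 + 6*(-4)) = -(-77444 - 97824) = -4076/(1/(-25 + (6 - 24))) = -4076/(1/(-25 - 18)) = -4076/(1/(-43)) = -4076/(-1/43) = -4076*(-43) = 175268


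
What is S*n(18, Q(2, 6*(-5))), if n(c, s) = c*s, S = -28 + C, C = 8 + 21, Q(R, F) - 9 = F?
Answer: -378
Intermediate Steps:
Q(R, F) = 9 + F
C = 29
S = 1 (S = -28 + 29 = 1)
S*n(18, Q(2, 6*(-5))) = 1*(18*(9 + 6*(-5))) = 1*(18*(9 - 30)) = 1*(18*(-21)) = 1*(-378) = -378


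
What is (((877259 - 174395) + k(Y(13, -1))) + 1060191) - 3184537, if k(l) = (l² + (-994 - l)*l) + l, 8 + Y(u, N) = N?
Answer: -1412545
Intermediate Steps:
Y(u, N) = -8 + N
k(l) = l + l² + l*(-994 - l) (k(l) = (l² + l*(-994 - l)) + l = l + l² + l*(-994 - l))
(((877259 - 174395) + k(Y(13, -1))) + 1060191) - 3184537 = (((877259 - 174395) - 993*(-8 - 1)) + 1060191) - 3184537 = ((702864 - 993*(-9)) + 1060191) - 3184537 = ((702864 + 8937) + 1060191) - 3184537 = (711801 + 1060191) - 3184537 = 1771992 - 3184537 = -1412545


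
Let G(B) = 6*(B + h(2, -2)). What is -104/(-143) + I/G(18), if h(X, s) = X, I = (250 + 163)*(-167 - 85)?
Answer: -95323/110 ≈ -866.57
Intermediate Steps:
I = -104076 (I = 413*(-252) = -104076)
G(B) = 12 + 6*B (G(B) = 6*(B + 2) = 6*(2 + B) = 12 + 6*B)
-104/(-143) + I/G(18) = -104/(-143) - 104076/(12 + 6*18) = -104*(-1/143) - 104076/(12 + 108) = 8/11 - 104076/120 = 8/11 - 104076*1/120 = 8/11 - 8673/10 = -95323/110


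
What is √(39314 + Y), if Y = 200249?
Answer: √239563 ≈ 489.45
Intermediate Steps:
√(39314 + Y) = √(39314 + 200249) = √239563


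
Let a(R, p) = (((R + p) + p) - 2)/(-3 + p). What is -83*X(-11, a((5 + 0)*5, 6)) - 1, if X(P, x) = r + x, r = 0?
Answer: -2908/3 ≈ -969.33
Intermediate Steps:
a(R, p) = (-2 + R + 2*p)/(-3 + p) (a(R, p) = ((R + 2*p) - 2)/(-3 + p) = (-2 + R + 2*p)/(-3 + p))
X(P, x) = x (X(P, x) = 0 + x = x)
-83*X(-11, a((5 + 0)*5, 6)) - 1 = -83*(-2 + (5 + 0)*5 + 2*6)/(-3 + 6) - 1 = -83*(-2 + 5*5 + 12)/3 - 1 = -83*(-2 + 25 + 12)/3 - 1 = -83*35/3 - 1 = -2905/3 - 1 = -2908/3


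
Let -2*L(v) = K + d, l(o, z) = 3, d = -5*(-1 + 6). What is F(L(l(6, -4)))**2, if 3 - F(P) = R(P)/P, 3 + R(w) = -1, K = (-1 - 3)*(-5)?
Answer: 529/25 ≈ 21.160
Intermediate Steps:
K = 20 (K = -4*(-5) = 20)
d = -25 (d = -5*5 = -25)
R(w) = -4 (R(w) = -3 - 1 = -4)
L(v) = 5/2 (L(v) = -(20 - 25)/2 = -1/2*(-5) = 5/2)
F(P) = 3 + 4/P (F(P) = 3 - (-4)/P = 3 + 4/P)
F(L(l(6, -4)))**2 = (3 + 4/(5/2))**2 = (3 + 4*(2/5))**2 = (3 + 8/5)**2 = (23/5)**2 = 529/25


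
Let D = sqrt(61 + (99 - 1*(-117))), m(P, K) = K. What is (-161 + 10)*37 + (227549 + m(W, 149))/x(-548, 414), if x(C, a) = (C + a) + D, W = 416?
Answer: -129284105/17679 - 227698*sqrt(277)/17679 ≈ -7527.2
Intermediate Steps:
D = sqrt(277) (D = sqrt(61 + (99 + 117)) = sqrt(61 + 216) = sqrt(277) ≈ 16.643)
x(C, a) = C + a + sqrt(277) (x(C, a) = (C + a) + sqrt(277) = C + a + sqrt(277))
(-161 + 10)*37 + (227549 + m(W, 149))/x(-548, 414) = (-161 + 10)*37 + (227549 + 149)/(-548 + 414 + sqrt(277)) = -151*37 + 227698/(-134 + sqrt(277)) = -5587 + 227698/(-134 + sqrt(277))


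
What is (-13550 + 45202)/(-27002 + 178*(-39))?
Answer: -7913/8486 ≈ -0.93248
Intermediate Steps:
(-13550 + 45202)/(-27002 + 178*(-39)) = 31652/(-27002 - 6942) = 31652/(-33944) = 31652*(-1/33944) = -7913/8486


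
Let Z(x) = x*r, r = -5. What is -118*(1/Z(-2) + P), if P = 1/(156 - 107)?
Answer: -3481/245 ≈ -14.208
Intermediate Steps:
Z(x) = -5*x (Z(x) = x*(-5) = -5*x)
P = 1/49 ≈ 0.020408
-118*(1/Z(-2) + P) = -118*(1/(-5*(-2)) + 1/49) = -118*(1/10 + 1/49) = -118*(⅒ + 1/49) = -118*59/490 = -3481/245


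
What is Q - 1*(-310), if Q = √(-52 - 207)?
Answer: 310 + I*√259 ≈ 310.0 + 16.093*I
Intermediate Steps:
Q = I*√259 (Q = √(-259) = I*√259 ≈ 16.093*I)
Q - 1*(-310) = I*√259 - 1*(-310) = I*√259 + 310 = 310 + I*√259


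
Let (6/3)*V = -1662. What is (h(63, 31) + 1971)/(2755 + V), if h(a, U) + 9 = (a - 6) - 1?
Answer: 1009/962 ≈ 1.0489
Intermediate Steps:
V = -831 (V = (½)*(-1662) = -831)
h(a, U) = -16 + a (h(a, U) = -9 + ((a - 6) - 1) = -9 + ((-6 + a) - 1) = -9 + (-7 + a) = -16 + a)
(h(63, 31) + 1971)/(2755 + V) = ((-16 + 63) + 1971)/(2755 - 831) = (47 + 1971)/1924 = 2018*(1/1924) = 1009/962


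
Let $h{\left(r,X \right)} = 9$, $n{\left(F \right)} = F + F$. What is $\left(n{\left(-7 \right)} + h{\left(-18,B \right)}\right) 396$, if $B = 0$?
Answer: $-1980$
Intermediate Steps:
$n{\left(F \right)} = 2 F$
$\left(n{\left(-7 \right)} + h{\left(-18,B \right)}\right) 396 = \left(2 \left(-7\right) + 9\right) 396 = \left(-14 + 9\right) 396 = \left(-5\right) 396 = -1980$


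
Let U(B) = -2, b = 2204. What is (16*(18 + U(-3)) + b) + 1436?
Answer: 3896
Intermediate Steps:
(16*(18 + U(-3)) + b) + 1436 = (16*(18 - 2) + 2204) + 1436 = (16*16 + 2204) + 1436 = (256 + 2204) + 1436 = 2460 + 1436 = 3896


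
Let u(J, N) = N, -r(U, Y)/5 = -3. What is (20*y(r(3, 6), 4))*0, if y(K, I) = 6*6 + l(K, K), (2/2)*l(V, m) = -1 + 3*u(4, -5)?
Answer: 0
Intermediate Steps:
r(U, Y) = 15 (r(U, Y) = -5*(-3) = 15)
l(V, m) = -16 (l(V, m) = -1 + 3*(-5) = -1 - 15 = -16)
y(K, I) = 20 (y(K, I) = 6*6 - 16 = 36 - 16 = 20)
(20*y(r(3, 6), 4))*0 = (20*20)*0 = 400*0 = 0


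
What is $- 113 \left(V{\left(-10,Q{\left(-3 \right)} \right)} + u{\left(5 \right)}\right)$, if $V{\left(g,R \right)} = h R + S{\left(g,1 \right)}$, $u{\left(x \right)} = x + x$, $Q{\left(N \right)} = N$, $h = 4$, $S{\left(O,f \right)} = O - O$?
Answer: $226$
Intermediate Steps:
$S{\left(O,f \right)} = 0$
$u{\left(x \right)} = 2 x$
$V{\left(g,R \right)} = 4 R$ ($V{\left(g,R \right)} = 4 R + 0 = 4 R$)
$- 113 \left(V{\left(-10,Q{\left(-3 \right)} \right)} + u{\left(5 \right)}\right) = - 113 \left(4 \left(-3\right) + 2 \cdot 5\right) = - 113 \left(-12 + 10\right) = \left(-113\right) \left(-2\right) = 226$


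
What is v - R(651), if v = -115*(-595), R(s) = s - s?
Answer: 68425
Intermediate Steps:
R(s) = 0
v = 68425
v - R(651) = 68425 - 1*0 = 68425 + 0 = 68425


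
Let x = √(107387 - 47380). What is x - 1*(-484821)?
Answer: 484821 + √60007 ≈ 4.8507e+5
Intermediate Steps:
x = √60007 ≈ 244.96
x - 1*(-484821) = √60007 - 1*(-484821) = √60007 + 484821 = 484821 + √60007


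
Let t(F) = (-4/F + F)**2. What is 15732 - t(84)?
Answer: 3829643/441 ≈ 8684.0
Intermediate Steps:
t(F) = (F - 4/F)**2
15732 - t(84) = 15732 - (-4 + 84**2)**2/84**2 = 15732 - (-4 + 7056)**2/7056 = 15732 - 7052**2/7056 = 15732 - 49730704/7056 = 15732 - 1*3108169/441 = 15732 - 3108169/441 = 3829643/441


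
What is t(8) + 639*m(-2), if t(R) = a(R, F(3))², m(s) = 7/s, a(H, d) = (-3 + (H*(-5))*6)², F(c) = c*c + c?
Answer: 6973564329/2 ≈ 3.4868e+9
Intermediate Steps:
F(c) = c + c² (F(c) = c² + c = c + c²)
a(H, d) = (-3 - 30*H)² (a(H, d) = (-3 - 5*H*6)² = (-3 - 30*H)²)
t(R) = 81*(1 + 10*R)⁴ (t(R) = (9*(1 + 10*R)²)² = 81*(1 + 10*R)⁴)
t(8) + 639*m(-2) = 81*(1 + 10*8)⁴ + 639*(7/(-2)) = 81*(1 + 80)⁴ + 639*(7*(-½)) = 81*81⁴ + 639*(-7/2) = 81*43046721 - 4473/2 = 3486784401 - 4473/2 = 6973564329/2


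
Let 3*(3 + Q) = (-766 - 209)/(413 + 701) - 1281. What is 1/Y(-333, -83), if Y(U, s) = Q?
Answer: -1114/479345 ≈ -0.0023240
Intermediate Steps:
Q = -479345/1114 (Q = -3 + ((-766 - 209)/(413 + 701) - 1281)/3 = -3 + (-975/1114 - 1281)/3 = -3 + (1/3)*(-1428009/1114) = -3 - 476003/1114 = -479345/1114 ≈ -430.29)
Y(U, s) = -479345/1114
1/Y(-333, -83) = 1/(-479345/1114) = -1114/479345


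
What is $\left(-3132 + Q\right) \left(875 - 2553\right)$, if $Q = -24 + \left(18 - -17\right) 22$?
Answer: $4003708$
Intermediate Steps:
$Q = 746$ ($Q = -24 + \left(18 + 17\right) 22 = -24 + 35 \cdot 22 = -24 + 770 = 746$)
$\left(-3132 + Q\right) \left(875 - 2553\right) = \left(-3132 + 746\right) \left(875 - 2553\right) = \left(-2386\right) \left(-1678\right) = 4003708$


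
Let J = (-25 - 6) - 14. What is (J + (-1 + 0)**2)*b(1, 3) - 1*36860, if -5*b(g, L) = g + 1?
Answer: -184212/5 ≈ -36842.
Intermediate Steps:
b(g, L) = -1/5 - g/5 (b(g, L) = -(g + 1)/5 = -(1 + g)/5 = -1/5 - g/5)
J = -45 (J = -31 - 14 = -45)
(J + (-1 + 0)**2)*b(1, 3) - 1*36860 = (-45 + (-1 + 0)**2)*(-1/5 - 1/5*1) - 1*36860 = (-45 + (-1)**2)*(-1/5 - 1/5) - 36860 = (-45 + 1)*(-2/5) - 36860 = -44*(-2/5) - 36860 = 88/5 - 36860 = -184212/5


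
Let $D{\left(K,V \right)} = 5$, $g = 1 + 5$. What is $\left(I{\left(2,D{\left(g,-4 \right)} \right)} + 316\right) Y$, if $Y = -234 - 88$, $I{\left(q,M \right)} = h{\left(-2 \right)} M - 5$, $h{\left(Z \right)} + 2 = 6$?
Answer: $-106582$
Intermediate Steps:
$g = 6$
$h{\left(Z \right)} = 4$ ($h{\left(Z \right)} = -2 + 6 = 4$)
$I{\left(q,M \right)} = -5 + 4 M$ ($I{\left(q,M \right)} = 4 M - 5 = -5 + 4 M$)
$Y = -322$ ($Y = -234 - 88 = -322$)
$\left(I{\left(2,D{\left(g,-4 \right)} \right)} + 316\right) Y = \left(\left(-5 + 4 \cdot 5\right) + 316\right) \left(-322\right) = \left(\left(-5 + 20\right) + 316\right) \left(-322\right) = \left(15 + 316\right) \left(-322\right) = 331 \left(-322\right) = -106582$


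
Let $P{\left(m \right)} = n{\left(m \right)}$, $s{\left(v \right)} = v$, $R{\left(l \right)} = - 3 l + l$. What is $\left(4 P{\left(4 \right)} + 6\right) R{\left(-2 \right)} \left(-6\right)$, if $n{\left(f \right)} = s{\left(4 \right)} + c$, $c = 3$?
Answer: $-816$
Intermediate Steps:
$R{\left(l \right)} = - 2 l$
$n{\left(f \right)} = 7$ ($n{\left(f \right)} = 4 + 3 = 7$)
$P{\left(m \right)} = 7$
$\left(4 P{\left(4 \right)} + 6\right) R{\left(-2 \right)} \left(-6\right) = \left(4 \cdot 7 + 6\right) \left(\left(-2\right) \left(-2\right)\right) \left(-6\right) = \left(28 + 6\right) 4 \left(-6\right) = 34 \cdot 4 \left(-6\right) = 136 \left(-6\right) = -816$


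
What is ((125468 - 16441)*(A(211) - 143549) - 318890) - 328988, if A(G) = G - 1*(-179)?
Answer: -15608844171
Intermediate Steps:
A(G) = 179 + G (A(G) = G + 179 = 179 + G)
((125468 - 16441)*(A(211) - 143549) - 318890) - 328988 = ((125468 - 16441)*((179 + 211) - 143549) - 318890) - 328988 = (109027*(390 - 143549) - 318890) - 328988 = (109027*(-143159) - 318890) - 328988 = (-15608196293 - 318890) - 328988 = -15608515183 - 328988 = -15608844171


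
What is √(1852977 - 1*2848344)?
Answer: I*√995367 ≈ 997.68*I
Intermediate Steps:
√(1852977 - 1*2848344) = √(1852977 - 2848344) = √(-995367) = I*√995367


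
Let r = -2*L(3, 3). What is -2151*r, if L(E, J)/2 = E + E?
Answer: 51624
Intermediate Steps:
L(E, J) = 4*E (L(E, J) = 2*(E + E) = 2*(2*E) = 4*E)
r = -24 (r = -8*3 = -2*12 = -24)
-2151*r = -2151*(-24) = 51624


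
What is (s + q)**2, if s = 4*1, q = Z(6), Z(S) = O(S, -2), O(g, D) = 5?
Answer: 81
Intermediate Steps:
Z(S) = 5
q = 5
s = 4
(s + q)**2 = (4 + 5)**2 = 9**2 = 81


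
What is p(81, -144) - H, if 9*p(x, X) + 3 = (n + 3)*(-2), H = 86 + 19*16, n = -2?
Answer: -3515/9 ≈ -390.56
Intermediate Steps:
H = 390 (H = 86 + 304 = 390)
p(x, X) = -5/9 (p(x, X) = -1/3 + ((-2 + 3)*(-2))/9 = -1/3 + (1*(-2))/9 = -1/3 + (1/9)*(-2) = -1/3 - 2/9 = -5/9)
p(81, -144) - H = -5/9 - 1*390 = -5/9 - 390 = -3515/9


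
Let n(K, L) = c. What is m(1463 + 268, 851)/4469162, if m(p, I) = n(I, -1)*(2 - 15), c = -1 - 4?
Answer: 65/4469162 ≈ 1.4544e-5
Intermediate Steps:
c = -5
n(K, L) = -5
m(p, I) = 65 (m(p, I) = -5*(2 - 15) = -5*(-13) = 65)
m(1463 + 268, 851)/4469162 = 65/4469162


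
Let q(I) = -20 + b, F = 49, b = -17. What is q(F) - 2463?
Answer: -2500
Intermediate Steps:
q(I) = -37 (q(I) = -20 - 17 = -37)
q(F) - 2463 = -37 - 2463 = -2500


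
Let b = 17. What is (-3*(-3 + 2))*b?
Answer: 51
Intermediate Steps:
(-3*(-3 + 2))*b = -3*(-3 + 2)*17 = -3*(-1)*17 = 3*17 = 51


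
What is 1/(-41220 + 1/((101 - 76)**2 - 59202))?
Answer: -58577/2414543941 ≈ -2.4260e-5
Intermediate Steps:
1/(-41220 + 1/((101 - 76)**2 - 59202)) = 1/(-41220 + 1/(25**2 - 59202)) = 1/(-41220 + 1/(625 - 59202)) = 1/(-41220 + 1/(-58577)) = 1/(-41220 - 1/58577) = 1/(-2414543941/58577) = -58577/2414543941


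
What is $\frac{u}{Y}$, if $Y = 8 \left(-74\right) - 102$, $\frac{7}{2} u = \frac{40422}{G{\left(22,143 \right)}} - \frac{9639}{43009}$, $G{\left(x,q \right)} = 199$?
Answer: $- \frac{1736591637}{20789303339} \approx -0.083533$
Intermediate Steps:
$u = \frac{3473183274}{59911537}$ ($u = \frac{2 \left(\frac{40422}{199} - \frac{9639}{43009}\right)}{7} = \frac{2}{7} \cdot \frac{1736591637}{8558791} = \frac{3473183274}{59911537} \approx 57.972$)
$Y = -694$ ($Y = -592 - 102 = -694$)
$\frac{u}{Y} = \frac{3473183274}{59911537 \left(-694\right)} = \frac{3473183274}{59911537} \left(- \frac{1}{694}\right) = - \frac{1736591637}{20789303339}$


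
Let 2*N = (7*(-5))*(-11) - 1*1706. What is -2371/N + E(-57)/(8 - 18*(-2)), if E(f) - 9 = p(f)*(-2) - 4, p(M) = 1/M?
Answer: 12272063/3313068 ≈ 3.7041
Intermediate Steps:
E(f) = 5 - 2/f (E(f) = 9 + (-2/f - 4) = 9 + (-4 - 2/f) = 5 - 2/f)
N = -1321/2 (N = ((7*(-5))*(-11) - 1*1706)/2 = (-35*(-11) - 1706)/2 = (385 - 1706)/2 = (½)*(-1321) = -1321/2 ≈ -660.50)
-2371/N + E(-57)/(8 - 18*(-2)) = -2371/(-1321/2) + (5 - 2/(-57))/(8 - 18*(-2)) = -2371*(-2/1321) + (5 - 2*(-1/57))/(8 + 36) = 4742/1321 + (5 + 2/57)/44 = 4742/1321 + (287/57)*(1/44) = 4742/1321 + 287/2508 = 12272063/3313068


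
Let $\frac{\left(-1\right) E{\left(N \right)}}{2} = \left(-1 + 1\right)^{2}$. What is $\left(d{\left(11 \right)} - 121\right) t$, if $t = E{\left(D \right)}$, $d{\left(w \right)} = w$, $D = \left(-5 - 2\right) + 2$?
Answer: $0$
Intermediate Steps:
$D = -5$ ($D = -7 + 2 = -5$)
$E{\left(N \right)} = 0$ ($E{\left(N \right)} = - 2 \left(-1 + 1\right)^{2} = - 2 \cdot 0^{2} = \left(-2\right) 0 = 0$)
$t = 0$
$\left(d{\left(11 \right)} - 121\right) t = \left(11 - 121\right) 0 = \left(-110\right) 0 = 0$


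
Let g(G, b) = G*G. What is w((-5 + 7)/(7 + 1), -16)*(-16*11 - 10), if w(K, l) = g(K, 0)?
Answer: -93/8 ≈ -11.625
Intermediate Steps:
g(G, b) = G²
w(K, l) = K²
w((-5 + 7)/(7 + 1), -16)*(-16*11 - 10) = ((-5 + 7)/(7 + 1))²*(-16*11 - 10) = (2/8)²*(-176 - 10) = (2*(⅛))²*(-186) = (¼)²*(-186) = (1/16)*(-186) = -93/8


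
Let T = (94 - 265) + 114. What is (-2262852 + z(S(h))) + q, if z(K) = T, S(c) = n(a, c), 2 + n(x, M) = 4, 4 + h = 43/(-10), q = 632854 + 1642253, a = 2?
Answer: 12198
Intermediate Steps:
q = 2275107
h = -83/10 (h = -4 + 43/(-10) = -4 + 43*(-⅒) = -4 - 43/10 = -83/10 ≈ -8.3000)
n(x, M) = 2 (n(x, M) = -2 + 4 = 2)
S(c) = 2
T = -57 (T = -171 + 114 = -57)
z(K) = -57
(-2262852 + z(S(h))) + q = (-2262852 - 57) + 2275107 = -2262909 + 2275107 = 12198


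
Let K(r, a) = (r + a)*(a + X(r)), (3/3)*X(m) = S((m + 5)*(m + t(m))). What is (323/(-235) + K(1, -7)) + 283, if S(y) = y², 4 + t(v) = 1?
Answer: -126988/235 ≈ -540.37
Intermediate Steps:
t(v) = -3 (t(v) = -4 + 1 = -3)
X(m) = (-3 + m)²*(5 + m)² (X(m) = ((m + 5)*(m - 3))² = ((5 + m)*(-3 + m))² = ((-3 + m)*(5 + m))² = (-3 + m)²*(5 + m)²)
K(r, a) = (a + r)*(a + (-15 + r² + 2*r)²) (K(r, a) = (r + a)*(a + (-15 + r² + 2*r)²) = (a + r)*(a + (-15 + r² + 2*r)²))
(323/(-235) + K(1, -7)) + 283 = (323/(-235) + ((-7)² - 7*1 - 7*(-15 + 1² + 2*1)² + 1*(-15 + 1² + 2*1)²)) + 283 = (323*(-1/235) + (49 - 7 - 7*(-15 + 1 + 2)² + 1*(-15 + 1 + 2)²)) + 283 = (-323/235 + (49 - 7 - 7*(-12)² + 1*(-12)²)) + 283 = (-323/235 + (49 - 7 - 7*144 + 1*144)) + 283 = (-323/235 + (49 - 7 - 1008 + 144)) + 283 = (-323/235 - 822) + 283 = -193493/235 + 283 = -126988/235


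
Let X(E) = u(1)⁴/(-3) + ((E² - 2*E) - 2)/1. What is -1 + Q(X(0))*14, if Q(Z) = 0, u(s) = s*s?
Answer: -1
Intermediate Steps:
u(s) = s²
X(E) = -7/3 + E² - 2*E (X(E) = (1²)⁴/(-3) + ((E² - 2*E) - 2)/1 = 1⁴*(-⅓) + (-2 + E² - 2*E)*1 = 1*(-⅓) + (-2 + E² - 2*E) = -⅓ + (-2 + E² - 2*E) = -7/3 + E² - 2*E)
-1 + Q(X(0))*14 = -1 + 0*14 = -1 + 0 = -1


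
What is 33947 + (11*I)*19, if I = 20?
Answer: 38127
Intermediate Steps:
33947 + (11*I)*19 = 33947 + (11*20)*19 = 33947 + 220*19 = 33947 + 4180 = 38127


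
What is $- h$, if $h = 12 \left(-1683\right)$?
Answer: $20196$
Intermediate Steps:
$h = -20196$
$- h = \left(-1\right) \left(-20196\right) = 20196$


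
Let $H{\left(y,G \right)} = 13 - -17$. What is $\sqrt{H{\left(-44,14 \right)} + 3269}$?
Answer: $\sqrt{3299} \approx 57.437$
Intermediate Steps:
$H{\left(y,G \right)} = 30$ ($H{\left(y,G \right)} = 13 + 17 = 30$)
$\sqrt{H{\left(-44,14 \right)} + 3269} = \sqrt{30 + 3269} = \sqrt{3299}$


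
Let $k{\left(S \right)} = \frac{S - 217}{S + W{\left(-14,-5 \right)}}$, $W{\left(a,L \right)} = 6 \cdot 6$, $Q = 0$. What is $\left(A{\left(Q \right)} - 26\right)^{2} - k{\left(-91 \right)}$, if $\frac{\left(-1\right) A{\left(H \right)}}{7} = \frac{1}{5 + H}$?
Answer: $\frac{18629}{25} \approx 745.16$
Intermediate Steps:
$A{\left(H \right)} = - \frac{7}{5 + H}$
$W{\left(a,L \right)} = 36$
$k{\left(S \right)} = \frac{-217 + S}{36 + S}$ ($k{\left(S \right)} = \frac{S - 217}{S + 36} = \frac{-217 + S}{36 + S}$)
$\left(A{\left(Q \right)} - 26\right)^{2} - k{\left(-91 \right)} = \left(- \frac{7}{5 + 0} - 26\right)^{2} - \frac{-217 - 91}{36 - 91} = \left(- \frac{7}{5} - 26\right)^{2} - \frac{1}{-55} \left(-308\right) = \left(\left(-7\right) \frac{1}{5} - 26\right)^{2} - \left(- \frac{1}{55}\right) \left(-308\right) = \left(- \frac{7}{5} - 26\right)^{2} - \frac{28}{5} = \left(- \frac{137}{5}\right)^{2} - \frac{28}{5} = \frac{18769}{25} - \frac{28}{5} = \frac{18629}{25}$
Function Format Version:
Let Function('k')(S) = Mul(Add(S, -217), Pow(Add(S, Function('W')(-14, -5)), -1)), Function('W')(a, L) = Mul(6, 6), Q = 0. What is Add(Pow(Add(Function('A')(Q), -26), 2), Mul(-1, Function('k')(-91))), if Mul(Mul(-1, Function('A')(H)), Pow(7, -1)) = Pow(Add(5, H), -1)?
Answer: Rational(18629, 25) ≈ 745.16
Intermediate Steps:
Function('A')(H) = Mul(-7, Pow(Add(5, H), -1))
Function('W')(a, L) = 36
Function('k')(S) = Mul(Pow(Add(36, S), -1), Add(-217, S)) (Function('k')(S) = Mul(Add(S, -217), Pow(Add(S, 36), -1)) = Mul(Add(-217, S), Pow(Add(36, S), -1)) = Mul(Pow(Add(36, S), -1), Add(-217, S)))
Add(Pow(Add(Function('A')(Q), -26), 2), Mul(-1, Function('k')(-91))) = Add(Pow(Add(Mul(-7, Pow(Add(5, 0), -1)), -26), 2), Mul(-1, Mul(Pow(Add(36, -91), -1), Add(-217, -91)))) = Add(Pow(Add(Mul(-7, Pow(5, -1)), -26), 2), Mul(-1, Mul(Pow(-55, -1), -308))) = Add(Pow(Add(Mul(-7, Rational(1, 5)), -26), 2), Mul(-1, Mul(Rational(-1, 55), -308))) = Add(Pow(Add(Rational(-7, 5), -26), 2), Mul(-1, Rational(28, 5))) = Add(Pow(Rational(-137, 5), 2), Rational(-28, 5)) = Add(Rational(18769, 25), Rational(-28, 5)) = Rational(18629, 25)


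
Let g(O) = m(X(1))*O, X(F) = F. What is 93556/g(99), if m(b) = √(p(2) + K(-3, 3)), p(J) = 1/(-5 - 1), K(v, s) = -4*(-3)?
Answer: 93556*√426/7029 ≈ 274.72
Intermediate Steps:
K(v, s) = 12
p(J) = -⅙ (p(J) = 1/(-6) = -⅙)
m(b) = √426/6 (m(b) = √(-⅙ + 12) = √(71/6) = √426/6)
g(O) = O*√426/6 (g(O) = (√426/6)*O = O*√426/6)
93556/g(99) = 93556/(((⅙)*99*√426)) = 93556/((33*√426/2)) = 93556*(√426/7029) = 93556*√426/7029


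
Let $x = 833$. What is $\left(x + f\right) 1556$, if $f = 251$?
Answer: $1686704$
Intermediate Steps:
$\left(x + f\right) 1556 = \left(833 + 251\right) 1556 = 1084 \cdot 1556 = 1686704$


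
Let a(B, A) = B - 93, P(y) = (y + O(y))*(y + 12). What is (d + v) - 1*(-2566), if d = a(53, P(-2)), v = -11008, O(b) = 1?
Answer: -8482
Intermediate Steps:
P(y) = (1 + y)*(12 + y) (P(y) = (y + 1)*(y + 12) = (1 + y)*(12 + y))
a(B, A) = -93 + B
d = -40 (d = -93 + 53 = -40)
(d + v) - 1*(-2566) = (-40 - 11008) - 1*(-2566) = -11048 + 2566 = -8482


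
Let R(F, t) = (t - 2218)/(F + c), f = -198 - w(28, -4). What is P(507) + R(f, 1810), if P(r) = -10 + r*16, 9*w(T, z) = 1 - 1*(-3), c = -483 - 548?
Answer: 89652302/11065 ≈ 8102.3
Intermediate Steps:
c = -1031
w(T, z) = 4/9 (w(T, z) = (1 - 1*(-3))/9 = (1 + 3)/9 = (⅑)*4 = 4/9)
P(r) = -10 + 16*r
f = -1786/9 (f = -198 - 1*4/9 = -198 - 4/9 = -1786/9 ≈ -198.44)
R(F, t) = (-2218 + t)/(-1031 + F) (R(F, t) = (t - 2218)/(F - 1031) = (-2218 + t)/(-1031 + F))
P(507) + R(f, 1810) = (-10 + 16*507) + (-2218 + 1810)/(-1031 - 1786/9) = (-10 + 8112) - 408/(-11065/9) = 8102 - 9/11065*(-408) = 8102 + 3672/11065 = 89652302/11065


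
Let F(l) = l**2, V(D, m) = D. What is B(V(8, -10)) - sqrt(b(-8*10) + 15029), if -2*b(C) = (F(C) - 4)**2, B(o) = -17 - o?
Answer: -25 - I*sqrt(20439379) ≈ -25.0 - 4521.0*I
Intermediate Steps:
b(C) = -(-4 + C**2)**2/2 (b(C) = -(C**2 - 4)**2/2 = -(-4 + C**2)**2/2)
B(V(8, -10)) - sqrt(b(-8*10) + 15029) = (-17 - 1*8) - sqrt(-(-4 + (-8*10)**2)**2/2 + 15029) = (-17 - 8) - sqrt(-(-4 + (-80)**2)**2/2 + 15029) = -25 - sqrt(-(-4 + 6400)**2/2 + 15029) = -25 - sqrt(-1/2*6396**2 + 15029) = -25 - sqrt(-1/2*40908816 + 15029) = -25 - sqrt(-20454408 + 15029) = -25 - sqrt(-20439379) = -25 - I*sqrt(20439379)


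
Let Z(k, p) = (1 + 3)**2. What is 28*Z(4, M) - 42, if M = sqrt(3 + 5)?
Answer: 406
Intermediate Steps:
M = 2*sqrt(2) (M = sqrt(8) = 2*sqrt(2) ≈ 2.8284)
Z(k, p) = 16 (Z(k, p) = 4**2 = 16)
28*Z(4, M) - 42 = 28*16 - 42 = 448 - 42 = 406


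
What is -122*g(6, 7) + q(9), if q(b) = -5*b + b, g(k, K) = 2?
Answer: -280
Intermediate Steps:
q(b) = -4*b
-122*g(6, 7) + q(9) = -122*2 - 4*9 = -244 - 36 = -280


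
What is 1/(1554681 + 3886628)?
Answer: 1/5441309 ≈ 1.8378e-7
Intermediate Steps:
1/(1554681 + 3886628) = 1/5441309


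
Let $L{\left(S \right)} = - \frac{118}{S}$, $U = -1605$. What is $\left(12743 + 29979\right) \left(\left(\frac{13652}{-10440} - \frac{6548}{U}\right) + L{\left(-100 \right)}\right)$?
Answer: $\frac{117880635778}{698175} \approx 1.6884 \cdot 10^{5}$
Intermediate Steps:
$\left(12743 + 29979\right) \left(\left(\frac{13652}{-10440} - \frac{6548}{U}\right) + L{\left(-100 \right)}\right) = \left(12743 + 29979\right) \left(\left(\frac{13652}{-10440} - \frac{6548}{-1605}\right) - \frac{118}{-100}\right) = 42722 \left(\left(13652 \left(- \frac{1}{10440}\right) - - \frac{6548}{1605}\right) - - \frac{59}{50}\right) = 42722 \left(\left(- \frac{3413}{2610} + \frac{6548}{1605}\right) + \frac{59}{50}\right) = 42722 \left(\frac{774161}{279270} + \frac{59}{50}\right) = 42722 \cdot \frac{2759249}{698175} = \frac{117880635778}{698175}$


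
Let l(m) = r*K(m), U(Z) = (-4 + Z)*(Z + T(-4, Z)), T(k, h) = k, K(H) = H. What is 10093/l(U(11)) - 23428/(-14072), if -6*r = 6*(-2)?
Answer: 9020290/86191 ≈ 104.65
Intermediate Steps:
r = 2 (r = -(-2) = -⅙*(-12) = 2)
U(Z) = (-4 + Z)² (U(Z) = (-4 + Z)*(Z - 4) = (-4 + Z)*(-4 + Z) = (-4 + Z)²)
l(m) = 2*m
10093/l(U(11)) - 23428/(-14072) = 10093/((2*(16 + 11² - 8*11))) - 23428/(-14072) = 10093/((2*(16 + 121 - 88))) - 23428*(-1/14072) = 10093/((2*49)) + 5857/3518 = 10093/98 + 5857/3518 = 9020290/86191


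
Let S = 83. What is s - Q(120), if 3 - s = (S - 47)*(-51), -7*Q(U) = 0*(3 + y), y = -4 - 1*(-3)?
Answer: 1839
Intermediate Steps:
y = -1 (y = -4 + 3 = -1)
Q(U) = 0 (Q(U) = -0*(3 - 1) = -0*2 = -⅐*0 = 0)
s = 1839 (s = 3 - (83 - 47)*(-51) = 3 - 36*(-51) = 3 - 1*(-1836) = 3 + 1836 = 1839)
s - Q(120) = 1839 - 1*0 = 1839 + 0 = 1839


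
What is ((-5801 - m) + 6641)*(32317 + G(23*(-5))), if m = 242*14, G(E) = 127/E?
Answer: -9469203744/115 ≈ -8.2341e+7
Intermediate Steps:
m = 3388
((-5801 - m) + 6641)*(32317 + G(23*(-5))) = ((-5801 - 1*3388) + 6641)*(32317 + 127/((23*(-5)))) = ((-5801 - 3388) + 6641)*(32317 + 127/(-115)) = (-9189 + 6641)*(32317 + 127*(-1/115)) = -2548*(32317 - 127/115) = -2548*3716328/115 = -9469203744/115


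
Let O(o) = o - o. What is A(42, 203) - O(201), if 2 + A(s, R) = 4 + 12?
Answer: 14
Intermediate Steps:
O(o) = 0
A(s, R) = 14 (A(s, R) = -2 + (4 + 12) = -2 + 16 = 14)
A(42, 203) - O(201) = 14 - 1*0 = 14 + 0 = 14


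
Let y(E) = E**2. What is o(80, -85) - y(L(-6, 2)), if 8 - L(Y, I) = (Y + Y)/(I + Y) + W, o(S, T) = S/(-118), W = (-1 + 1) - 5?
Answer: -5940/59 ≈ -100.68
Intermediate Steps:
W = -5 (W = 0 - 5 = -5)
o(S, T) = -S/118 (o(S, T) = S*(-1/118) = -S/118)
L(Y, I) = 13 - 2*Y/(I + Y) (L(Y, I) = 8 - ((Y + Y)/(I + Y) - 5) = 8 - ((2*Y)/(I + Y) - 5) = 8 - (2*Y/(I + Y) - 5) = 8 - (-5 + 2*Y/(I + Y)) = 8 + (5 - 2*Y/(I + Y)) = 13 - 2*Y/(I + Y))
o(80, -85) - y(L(-6, 2)) = -1/118*80 - ((11*(-6) + 13*2)/(2 - 6))**2 = -40/59 - ((-66 + 26)/(-4))**2 = -40/59 - (-1/4*(-40))**2 = -40/59 - 1*10**2 = -40/59 - 1*100 = -40/59 - 100 = -5940/59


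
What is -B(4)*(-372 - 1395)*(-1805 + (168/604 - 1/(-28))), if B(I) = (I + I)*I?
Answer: -107860690968/1057 ≈ -1.0204e+8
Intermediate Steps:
B(I) = 2*I² (B(I) = (2*I)*I = 2*I²)
-B(4)*(-372 - 1395)*(-1805 + (168/604 - 1/(-28))) = -2*4²*(-372 - 1395)*(-1805 + (168/604 - 1/(-28))) = -2*16*(-1767*(-1805 + (168*(1/604) - 1*(-1/28)))) = -32*(-1767*(-1805 + (42/151 + 1/28))) = -32*(-1767*(-1805 + 1327/4228)) = -32*(-1767*(-7630213/4228)) = -32*13482586371/4228 = -1*107860690968/1057 = -107860690968/1057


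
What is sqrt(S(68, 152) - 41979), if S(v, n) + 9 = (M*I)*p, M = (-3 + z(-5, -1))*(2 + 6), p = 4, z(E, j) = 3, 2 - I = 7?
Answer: 2*I*sqrt(10497) ≈ 204.91*I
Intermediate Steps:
I = -5 (I = 2 - 1*7 = 2 - 7 = -5)
M = 0 (M = (-3 + 3)*(2 + 6) = 0*8 = 0)
S(v, n) = -9 (S(v, n) = -9 + (0*(-5))*4 = -9 + 0*4 = -9 + 0 = -9)
sqrt(S(68, 152) - 41979) = sqrt(-9 - 41979) = sqrt(-41988) = 2*I*sqrt(10497)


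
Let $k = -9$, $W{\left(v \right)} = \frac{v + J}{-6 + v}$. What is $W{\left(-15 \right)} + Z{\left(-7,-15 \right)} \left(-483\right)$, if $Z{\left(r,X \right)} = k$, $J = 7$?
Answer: $\frac{91295}{21} \approx 4347.4$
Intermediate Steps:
$W{\left(v \right)} = \frac{7 + v}{-6 + v}$ ($W{\left(v \right)} = \frac{v + 7}{-6 + v} = \frac{7 + v}{-6 + v}$)
$Z{\left(r,X \right)} = -9$
$W{\left(-15 \right)} + Z{\left(-7,-15 \right)} \left(-483\right) = \frac{7 - 15}{-6 - 15} - -4347 = \frac{1}{-21} \left(-8\right) + 4347 = \left(- \frac{1}{21}\right) \left(-8\right) + 4347 = \frac{8}{21} + 4347 = \frac{91295}{21}$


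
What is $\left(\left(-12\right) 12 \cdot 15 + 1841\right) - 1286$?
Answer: $-1605$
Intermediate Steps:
$\left(\left(-12\right) 12 \cdot 15 + 1841\right) - 1286 = \left(\left(-144\right) 15 + 1841\right) - 1286 = \left(-2160 + 1841\right) - 1286 = -319 - 1286 = -1605$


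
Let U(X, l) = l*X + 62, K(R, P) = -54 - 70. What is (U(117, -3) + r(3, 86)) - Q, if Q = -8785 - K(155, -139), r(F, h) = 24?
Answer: 8396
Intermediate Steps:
K(R, P) = -124
U(X, l) = 62 + X*l (U(X, l) = X*l + 62 = 62 + X*l)
Q = -8661 (Q = -8785 - 1*(-124) = -8785 + 124 = -8661)
(U(117, -3) + r(3, 86)) - Q = ((62 + 117*(-3)) + 24) - 1*(-8661) = ((62 - 351) + 24) + 8661 = (-289 + 24) + 8661 = -265 + 8661 = 8396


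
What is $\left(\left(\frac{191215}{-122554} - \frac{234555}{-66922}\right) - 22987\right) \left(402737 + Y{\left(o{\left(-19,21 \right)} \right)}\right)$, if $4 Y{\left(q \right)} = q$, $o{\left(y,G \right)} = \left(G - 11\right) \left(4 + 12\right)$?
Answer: $- \frac{18982203616163656233}{2050389697} \approx -9.2578 \cdot 10^{9}$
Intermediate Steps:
$o{\left(y,G \right)} = -176 + 16 G$ ($o{\left(y,G \right)} = \left(-11 + G\right) 16 = -176 + 16 G$)
$Y{\left(q \right)} = \frac{q}{4}$
$\left(\left(\frac{191215}{-122554} - \frac{234555}{-66922}\right) - 22987\right) \left(402737 + Y{\left(o{\left(-19,21 \right)} \right)}\right) = \left(\left(\frac{191215}{-122554} - \frac{234555}{-66922}\right) - 22987\right) \left(402737 + \frac{-176 + 16 \cdot 21}{4}\right) = \left(\left(191215 \left(- \frac{1}{122554}\right) - - \frac{234555}{66922}\right) - 22987\right) \left(402737 + \frac{-176 + 336}{4}\right) = \left(\left(- \frac{191215}{122554} + \frac{234555}{66922}\right) - 22987\right) \left(402737 + \frac{1}{4} \cdot 160\right) = \left(\frac{3987290810}{2050389697} - 22987\right) \left(402737 + 40\right) = \left(- \frac{47128320674129}{2050389697}\right) 402777 = - \frac{18982203616163656233}{2050389697}$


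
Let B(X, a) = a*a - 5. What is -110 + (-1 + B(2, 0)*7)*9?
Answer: -434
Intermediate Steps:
B(X, a) = -5 + a**2 (B(X, a) = a**2 - 5 = -5 + a**2)
-110 + (-1 + B(2, 0)*7)*9 = -110 + (-1 + (-5 + 0**2)*7)*9 = -110 + (-1 + (-5 + 0)*7)*9 = -110 + (-1 - 5*7)*9 = -110 + (-1 - 35)*9 = -110 - 36*9 = -110 - 324 = -434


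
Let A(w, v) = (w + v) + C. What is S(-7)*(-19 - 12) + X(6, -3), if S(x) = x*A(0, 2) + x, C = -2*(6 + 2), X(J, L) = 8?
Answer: -2813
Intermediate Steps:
C = -16 (C = -2*8 = -16)
A(w, v) = -16 + v + w (A(w, v) = (w + v) - 16 = (v + w) - 16 = -16 + v + w)
S(x) = -13*x (S(x) = x*(-16 + 2 + 0) + x = x*(-14) + x = -14*x + x = -13*x)
S(-7)*(-19 - 12) + X(6, -3) = (-13*(-7))*(-19 - 12) + 8 = 91*(-31) + 8 = -2821 + 8 = -2813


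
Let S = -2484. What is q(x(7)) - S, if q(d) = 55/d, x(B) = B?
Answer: 17443/7 ≈ 2491.9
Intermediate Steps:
q(x(7)) - S = 55/7 - 1*(-2484) = 55*(1/7) + 2484 = 55/7 + 2484 = 17443/7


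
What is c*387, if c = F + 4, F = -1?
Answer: 1161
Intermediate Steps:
c = 3 (c = -1 + 4 = 3)
c*387 = 3*387 = 1161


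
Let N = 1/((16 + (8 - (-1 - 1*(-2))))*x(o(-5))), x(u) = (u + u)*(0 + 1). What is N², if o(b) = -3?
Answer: 1/19044 ≈ 5.2510e-5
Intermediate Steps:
x(u) = 2*u (x(u) = (2*u)*1 = 2*u)
N = -1/138 (N = 1/((16 + (8 - (-1 - 1*(-2))))*(2*(-3))) = 1/((16 + (8 - (-1 + 2)))*(-6)) = 1/((16 + (8 - 1*1))*(-6)) = 1/((16 + (8 - 1))*(-6)) = 1/((16 + 7)*(-6)) = 1/(23*(-6)) = 1/(-138) = -1/138 ≈ -0.0072464)
N² = (-1/138)² = 1/19044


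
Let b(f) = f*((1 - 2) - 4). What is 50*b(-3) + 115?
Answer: 865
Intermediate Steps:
b(f) = -5*f (b(f) = f*(-1 - 4) = f*(-5) = -5*f)
50*b(-3) + 115 = 50*(-5*(-3)) + 115 = 50*15 + 115 = 750 + 115 = 865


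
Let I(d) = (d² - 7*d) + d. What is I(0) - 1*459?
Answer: -459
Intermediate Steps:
I(d) = d² - 6*d
I(0) - 1*459 = 0*(-6 + 0) - 1*459 = 0*(-6) - 459 = 0 - 459 = -459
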